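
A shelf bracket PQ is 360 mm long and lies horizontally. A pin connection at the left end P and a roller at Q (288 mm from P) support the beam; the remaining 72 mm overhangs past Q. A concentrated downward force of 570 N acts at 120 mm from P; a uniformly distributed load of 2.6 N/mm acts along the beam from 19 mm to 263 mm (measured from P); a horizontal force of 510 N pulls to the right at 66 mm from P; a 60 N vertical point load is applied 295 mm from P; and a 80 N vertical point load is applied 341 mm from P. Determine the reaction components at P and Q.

P_x = -510.0 N, P_y = 640.1 N, Q_y = 704.3 N

Resultant of the distributed load: 2.6 × 244 = 634.4 N at 141 mm from P.
ΣM about P: Q_y·288 − 570·120 − (2.6·244)·141 − 60·295 − 80·341 = 0 → Q_y = 202830.4/288 = 704.272 ≈ 704.3 N.
ΣF_y = 0: P_y + 704.272 − 570 − 2.6·244 − 60 − 80 = 0 → P_y = 640.1 N.
ΣF_x = 0: P_x + 510 = 0 → P_x = -510.0 N.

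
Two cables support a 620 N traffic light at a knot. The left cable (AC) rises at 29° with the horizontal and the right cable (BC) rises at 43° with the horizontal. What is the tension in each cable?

T_AC = 476.8 N, T_BC = 570.2 N

ΣF_x = 0: −T_AC·cos29° + T_BC·cos43° = 0 → T_BC = 1.19589·T_AC.
ΣF_y = 0: T_AC·sin29° + T_BC·sin43° = 620.
Substitute: T_AC·(0.48481 + 1.19589·0.681998) = 620 → T_AC = 476.775 ≈ 476.8 N.
Then T_BC = 1.19589 × 476.775 = 570.2 N.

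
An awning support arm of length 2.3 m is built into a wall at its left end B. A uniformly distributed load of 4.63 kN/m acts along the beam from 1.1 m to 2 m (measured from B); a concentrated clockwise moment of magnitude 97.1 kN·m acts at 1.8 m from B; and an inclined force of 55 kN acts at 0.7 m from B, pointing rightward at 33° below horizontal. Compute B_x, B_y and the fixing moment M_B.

B_x = -46.13 kN, B_y = 34.12 kN, M_B = 124.5 kN·m

Resultant of the distributed load: 4.63 × 0.9 = 4.167 kN at 1.55 m from B.
ΣF_x = 0: B_x + 55·cos33° = 0 → B_x = -46.13 kN.
ΣF_y = 0: B_y − 4.63·0.9 − 55·sin33° = 0 → B_y = 34.12 kN.
ΣM about B: M_B − (4.63·0.9)·1.55 − 97.1 − 55·sin33°·0.7 = 0 → M_B = 124.5 kN·m.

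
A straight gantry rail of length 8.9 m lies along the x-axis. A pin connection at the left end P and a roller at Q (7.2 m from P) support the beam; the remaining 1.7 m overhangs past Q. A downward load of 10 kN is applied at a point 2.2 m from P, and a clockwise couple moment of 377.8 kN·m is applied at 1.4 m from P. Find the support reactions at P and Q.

Moments about P: Q_y·7.2 − 10·2.2 − 377.8 = 0 → Q_y = 399.8/7.2 = 55.5278 ≈ 55.53 kN.
ΣF_y = 0: P_y + 55.5278 − 10 = 0 → P_y = -45.53 kN.
ΣF_x = 0: no horizontal applied forces, so P_x = 0.

P_x = 0, P_y = -45.53 kN, Q_y = 55.53 kN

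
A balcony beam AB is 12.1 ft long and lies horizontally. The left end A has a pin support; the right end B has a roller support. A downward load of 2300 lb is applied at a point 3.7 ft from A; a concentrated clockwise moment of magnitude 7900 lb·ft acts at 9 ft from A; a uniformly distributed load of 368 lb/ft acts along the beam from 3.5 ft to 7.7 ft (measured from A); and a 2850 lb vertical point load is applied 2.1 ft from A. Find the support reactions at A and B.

Resultant of the distributed load: 368 × 4.2 = 1545.6 lb at 5.6 ft from A.
Moments about A: B_y·12.1 − 2300·3.7 − 7900 − (368·4.2)·5.6 − 2850·2.1 = 0 → B_y = 31050.36/12.1 = 2566.15 ≈ 2566 lb.
ΣF_y = 0: A_y + 2566.15 − 2300 − 368·4.2 − 2850 = 0 → A_y = 4129 lb.
ΣF_x = 0: no horizontal applied forces, so A_x = 0.

A_x = 0, A_y = 4129 lb, B_y = 2566 lb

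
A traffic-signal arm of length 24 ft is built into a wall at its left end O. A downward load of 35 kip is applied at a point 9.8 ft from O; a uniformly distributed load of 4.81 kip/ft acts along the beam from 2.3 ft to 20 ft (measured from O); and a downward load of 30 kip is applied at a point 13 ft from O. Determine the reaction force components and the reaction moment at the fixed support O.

O_x = 0, O_y = 150.1 kip, M_O = 1682 kip·ft

Resultant of the distributed load: 4.81 × 17.7 = 85.137 kip at 11.15 ft from O.
ΣF_x = 0: O_x = 0.
ΣF_y = 0: O_y − 35 − 4.81·17.7 − 30 = 0 → O_y = 150.1 kip.
ΣM about O: M_O − 35·9.8 − (4.81·17.7)·11.15 − 30·13 = 0 → M_O = 1682 kip·ft.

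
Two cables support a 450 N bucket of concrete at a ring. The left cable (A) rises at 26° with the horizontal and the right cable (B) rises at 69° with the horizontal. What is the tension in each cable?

ΣF_x = 0: −T_A·cos26° + T_B·cos69° = 0 → T_B = 2.50802·T_A.
ΣF_y = 0: T_A·sin26° + T_B·sin69° = 450.
Substitute: T_A·(0.438371 + 2.50802·0.93358) = 450 → T_A = 161.882 ≈ 161.9 N.
Then T_B = 2.50802 × 161.882 = 406.0 N.

T_A = 161.9 N, T_B = 406.0 N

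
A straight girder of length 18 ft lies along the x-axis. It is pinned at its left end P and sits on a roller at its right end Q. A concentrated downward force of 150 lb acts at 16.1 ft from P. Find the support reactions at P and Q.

ΣM about P: Q_y·18 − 150·16.1 = 0 → Q_y = 2415/18 = 134.167 ≈ 134.2 lb.
ΣF_y = 0: P_y + 134.167 − 150 = 0 → P_y = 15.83 lb.
ΣF_x = 0: no horizontal applied forces, so P_x = 0.

P_x = 0, P_y = 15.83 lb, Q_y = 134.2 lb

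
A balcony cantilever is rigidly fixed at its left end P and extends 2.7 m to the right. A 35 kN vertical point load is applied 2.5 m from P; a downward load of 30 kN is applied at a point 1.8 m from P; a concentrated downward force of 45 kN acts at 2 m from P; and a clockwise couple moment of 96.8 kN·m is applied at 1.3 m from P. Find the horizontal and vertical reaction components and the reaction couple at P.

P_x = 0, P_y = 110.0 kN, M_P = 328.3 kN·m

ΣF_x = 0: P_x = 0.
ΣF_y = 0: P_y − 35 − 30 − 45 = 0 → P_y = 110.0 kN.
ΣM about P: M_P − 35·2.5 − 30·1.8 − 45·2 − 96.8 = 0 → M_P = 328.3 kN·m.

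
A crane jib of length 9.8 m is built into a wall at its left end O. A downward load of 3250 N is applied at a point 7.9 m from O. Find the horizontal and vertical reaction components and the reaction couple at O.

ΣF_x = 0: O_x = 0.
ΣF_y = 0: O_y − 3250 = 0 → O_y = 3250 N.
ΣM about O: M_O − 3250·7.9 = 0 → M_O = 25680 N·m.

O_x = 0, O_y = 3250 N, M_O = 25680 N·m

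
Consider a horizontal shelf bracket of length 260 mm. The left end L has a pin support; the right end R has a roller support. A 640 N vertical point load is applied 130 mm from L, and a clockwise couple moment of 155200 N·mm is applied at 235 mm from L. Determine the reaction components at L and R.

L_x = 0, L_y = -276.9 N, R_y = 916.9 N

Taking moments about L: R_y·260 − 640·130 − 155200 = 0 → R_y = 238400/260 = 916.923 ≈ 916.9 N.
ΣF_y = 0: L_y + 916.923 − 640 = 0 → L_y = -276.9 N.
ΣF_x = 0: no horizontal applied forces, so L_x = 0.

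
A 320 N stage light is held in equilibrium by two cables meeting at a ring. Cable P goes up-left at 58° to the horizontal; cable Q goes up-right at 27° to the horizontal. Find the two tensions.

ΣF_x = 0: −T_P·cos58° + T_Q·cos27° = 0 → T_Q = 0.594742·T_P.
ΣF_y = 0: T_P·sin58° + T_Q·sin27° = 320.
Substitute: T_P·(0.848048 + 0.594742·0.45399) = 320 → T_P = 286.211 ≈ 286.2 N.
Then T_Q = 0.594742 × 286.211 = 170.2 N.

T_P = 286.2 N, T_Q = 170.2 N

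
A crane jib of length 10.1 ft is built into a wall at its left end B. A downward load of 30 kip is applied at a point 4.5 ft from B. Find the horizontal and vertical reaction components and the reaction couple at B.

ΣF_x = 0: B_x = 0.
ΣF_y = 0: B_y − 30 = 0 → B_y = 30.00 kip.
ΣM about B: M_B − 30·4.5 = 0 → M_B = 135.0 kip·ft.

B_x = 0, B_y = 30.00 kip, M_B = 135.0 kip·ft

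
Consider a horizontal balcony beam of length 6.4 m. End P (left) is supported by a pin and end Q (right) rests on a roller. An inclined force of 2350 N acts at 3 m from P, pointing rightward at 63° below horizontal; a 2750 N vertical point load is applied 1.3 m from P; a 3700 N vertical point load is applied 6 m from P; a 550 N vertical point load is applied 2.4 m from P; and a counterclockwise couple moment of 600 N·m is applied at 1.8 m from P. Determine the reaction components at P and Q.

P_x = -1067 N, P_y = 3973 N, Q_y = 5121 N

ΣM about P: Q_y·6.4 − 2350·sin63°·3 − 2750·1.3 − 3700·6 − 550·2.4 + 600 = 0 → Q_y = 32776.6/6.4 = 5121.34 ≈ 5121 N.
ΣF_y = 0: P_y + 5121.34 − 2350·sin63° − 2750 − 3700 − 550 = 0 → P_y = 3973 N.
ΣF_x = 0: P_x + 2350·cos63° = 0 → P_x = -1067 N.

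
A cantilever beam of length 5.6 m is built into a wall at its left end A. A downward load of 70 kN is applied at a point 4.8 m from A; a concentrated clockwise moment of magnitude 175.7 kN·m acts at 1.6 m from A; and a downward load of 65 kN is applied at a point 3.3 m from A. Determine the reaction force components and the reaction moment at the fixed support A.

A_x = 0, A_y = 135.0 kN, M_A = 726.2 kN·m

ΣF_x = 0: A_x = 0.
ΣF_y = 0: A_y − 70 − 65 = 0 → A_y = 135.0 kN.
ΣM about A: M_A − 70·4.8 − 175.7 − 65·3.3 = 0 → M_A = 726.2 kN·m.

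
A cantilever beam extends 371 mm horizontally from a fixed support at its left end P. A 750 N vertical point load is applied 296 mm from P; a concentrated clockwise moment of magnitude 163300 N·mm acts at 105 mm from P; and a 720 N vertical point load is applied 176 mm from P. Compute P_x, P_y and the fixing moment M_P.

P_x = 0, P_y = 1470 N, M_P = 512000 N·mm

ΣF_x = 0: P_x = 0.
ΣF_y = 0: P_y − 750 − 720 = 0 → P_y = 1470 N.
ΣM about P: M_P − 750·296 − 163300 − 720·176 = 0 → M_P = 512000 N·mm.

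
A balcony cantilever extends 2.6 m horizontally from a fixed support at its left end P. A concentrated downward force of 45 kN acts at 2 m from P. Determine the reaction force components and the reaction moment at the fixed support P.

ΣF_x = 0: P_x = 0.
ΣF_y = 0: P_y − 45 = 0 → P_y = 45.00 kN.
ΣM about P: M_P − 45·2 = 0 → M_P = 90.00 kN·m.

P_x = 0, P_y = 45.00 kN, M_P = 90.00 kN·m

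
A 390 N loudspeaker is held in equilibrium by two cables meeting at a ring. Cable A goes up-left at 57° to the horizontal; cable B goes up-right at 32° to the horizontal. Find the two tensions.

ΣF_x = 0: −T_A·cos57° + T_B·cos32° = 0 → T_B = 0.642227·T_A.
ΣF_y = 0: T_A·sin57° + T_B·sin32° = 390.
Substitute: T_A·(0.838671 + 0.642227·0.529919) = 390 → T_A = 330.789 ≈ 330.8 N.
Then T_B = 0.642227 × 330.789 = 212.4 N.

T_A = 330.8 N, T_B = 212.4 N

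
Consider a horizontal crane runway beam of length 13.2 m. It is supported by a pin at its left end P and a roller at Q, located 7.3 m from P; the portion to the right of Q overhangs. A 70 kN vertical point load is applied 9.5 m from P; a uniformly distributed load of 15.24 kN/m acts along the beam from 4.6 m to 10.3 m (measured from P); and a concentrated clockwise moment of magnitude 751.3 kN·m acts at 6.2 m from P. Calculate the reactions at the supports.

P_x = 0, P_y = -125.8 kN, Q_y = 282.7 kN

Resultant of the distributed load: 15.24 × 5.7 = 86.868 kN at 7.45 m from P.
Taking moments about P: Q_y·7.3 − 70·9.5 − (15.24·5.7)·7.45 − 751.3 = 0 → Q_y = 2063.4666/7.3 = 282.667 ≈ 282.7 kN.
ΣF_y = 0: P_y + 282.667 − 70 − 15.24·5.7 = 0 → P_y = -125.8 kN.
ΣF_x = 0: no horizontal applied forces, so P_x = 0.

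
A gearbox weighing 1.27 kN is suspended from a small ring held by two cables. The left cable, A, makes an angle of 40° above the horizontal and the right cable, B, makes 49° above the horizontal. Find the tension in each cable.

ΣF_x = 0: −T_A·cos40° + T_B·cos49° = 0 → T_B = 1.16765·T_A.
ΣF_y = 0: T_A·sin40° + T_B·sin49° = 1.27.
Substitute: T_A·(0.642788 + 1.16765·0.75471) = 1.27 → T_A = 0.83332 ≈ 0.8333 kN.
Then T_B = 1.16765 × 0.83332 = 0.9730 kN.

T_A = 0.8333 kN, T_B = 0.9730 kN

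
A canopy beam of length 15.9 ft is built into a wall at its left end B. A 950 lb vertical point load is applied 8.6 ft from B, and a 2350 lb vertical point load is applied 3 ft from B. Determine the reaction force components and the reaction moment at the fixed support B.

ΣF_x = 0: B_x = 0.
ΣF_y = 0: B_y − 950 − 2350 = 0 → B_y = 3300 lb.
ΣM about B: M_B − 950·8.6 − 2350·3 = 0 → M_B = 15220 lb·ft.

B_x = 0, B_y = 3300 lb, M_B = 15220 lb·ft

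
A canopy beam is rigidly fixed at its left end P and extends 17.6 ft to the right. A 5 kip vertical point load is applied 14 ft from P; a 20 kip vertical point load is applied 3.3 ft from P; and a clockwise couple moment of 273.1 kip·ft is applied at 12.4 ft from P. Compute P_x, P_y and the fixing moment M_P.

P_x = 0, P_y = 25.00 kip, M_P = 409.1 kip·ft

ΣF_x = 0: P_x = 0.
ΣF_y = 0: P_y − 5 − 20 = 0 → P_y = 25.00 kip.
ΣM about P: M_P − 5·14 − 20·3.3 − 273.1 = 0 → M_P = 409.1 kip·ft.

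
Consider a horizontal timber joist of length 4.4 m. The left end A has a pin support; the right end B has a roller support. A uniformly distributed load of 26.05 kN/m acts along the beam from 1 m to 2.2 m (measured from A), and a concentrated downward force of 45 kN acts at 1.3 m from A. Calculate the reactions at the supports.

Resultant of the distributed load: 26.05 × 1.2 = 31.26 kN at 1.6 m from A.
Moments about A: B_y·4.4 − (26.05·1.2)·1.6 − 45·1.3 = 0 → B_y = 108.516/4.4 = 24.6627 ≈ 24.66 kN.
ΣF_y = 0: A_y + 24.6627 − 26.05·1.2 − 45 = 0 → A_y = 51.60 kN.
ΣF_x = 0: no horizontal applied forces, so A_x = 0.

A_x = 0, A_y = 51.60 kN, B_y = 24.66 kN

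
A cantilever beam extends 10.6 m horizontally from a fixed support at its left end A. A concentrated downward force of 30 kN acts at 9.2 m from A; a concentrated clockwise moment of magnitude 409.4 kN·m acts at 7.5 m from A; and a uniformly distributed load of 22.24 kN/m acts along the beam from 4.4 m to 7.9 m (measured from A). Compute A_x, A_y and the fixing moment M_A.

A_x = 0, A_y = 107.8 kN, M_A = 1164 kN·m

Resultant of the distributed load: 22.24 × 3.5 = 77.84 kN at 6.15 m from A.
ΣF_x = 0: A_x = 0.
ΣF_y = 0: A_y − 30 − 22.24·3.5 = 0 → A_y = 107.8 kN.
ΣM about A: M_A − 30·9.2 − 409.4 − (22.24·3.5)·6.15 = 0 → M_A = 1164 kN·m.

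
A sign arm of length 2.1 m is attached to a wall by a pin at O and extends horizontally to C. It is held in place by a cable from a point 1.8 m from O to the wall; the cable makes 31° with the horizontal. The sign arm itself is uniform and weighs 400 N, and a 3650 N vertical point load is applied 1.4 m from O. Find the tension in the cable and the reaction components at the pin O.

ΣM about O: T·sin31°·1.8 − 400·1.05 − 3650·1.4 = 0 → T = 5530/(1.8·0.515038) = 5965.04 ≈ 5965 N.
ΣF_x = 0: O_x − T·cos31° = 0 → O_x = 5965.04 × 0.857167 = 5113 N.
ΣF_y = 0: O_y + T·sin31° − 400 − 3650 = 0 → O_y = 4050 − 5965.04 × 0.515038 = 977.8 N.

T = 5965 N, O_x = 5113 N, O_y = 977.8 N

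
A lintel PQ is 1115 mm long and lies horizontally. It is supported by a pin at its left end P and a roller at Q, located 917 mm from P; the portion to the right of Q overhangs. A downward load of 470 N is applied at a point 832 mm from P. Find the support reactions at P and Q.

P_x = 0, P_y = 43.57 N, Q_y = 426.4 N

Taking moments about P: Q_y·917 − 470·832 = 0 → Q_y = 391040/917 = 426.434 ≈ 426.4 N.
ΣF_y = 0: P_y + 426.434 − 470 = 0 → P_y = 43.57 N.
ΣF_x = 0: no horizontal applied forces, so P_x = 0.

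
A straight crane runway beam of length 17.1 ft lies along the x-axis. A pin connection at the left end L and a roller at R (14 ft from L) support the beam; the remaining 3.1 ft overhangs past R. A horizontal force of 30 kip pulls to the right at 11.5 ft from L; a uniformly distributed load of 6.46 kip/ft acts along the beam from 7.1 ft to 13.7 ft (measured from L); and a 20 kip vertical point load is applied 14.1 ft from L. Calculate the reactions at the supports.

L_x = -30.00 kip, L_y = 10.82 kip, R_y = 51.82 kip

Resultant of the distributed load: 6.46 × 6.6 = 42.636 kip at 10.4 ft from L.
ΣM about L: R_y·14 − (6.46·6.6)·10.4 − 20·14.1 = 0 → R_y = 725.4144/14 = 51.8153 ≈ 51.82 kip.
ΣF_y = 0: L_y + 51.8153 − 6.46·6.6 − 20 = 0 → L_y = 10.82 kip.
ΣF_x = 0: L_x + 30 = 0 → L_x = -30.00 kip.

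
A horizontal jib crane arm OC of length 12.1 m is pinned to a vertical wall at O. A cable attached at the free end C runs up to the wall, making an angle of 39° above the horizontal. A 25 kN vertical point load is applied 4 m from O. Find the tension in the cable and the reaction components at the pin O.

ΣM about O: T·sin39°·12.1 − 25·4 = 0 → T = 100/(12.1·0.62932) = 13.1324 ≈ 13.13 kN.
ΣF_x = 0: O_x − T·cos39° = 0 → O_x = 13.1324 × 0.777146 = 10.21 kN.
ΣF_y = 0: O_y + T·sin39° − 25 = 0 → O_y = 25 − 13.1324 × 0.62932 = 16.74 kN.

T = 13.13 kN, O_x = 10.21 kN, O_y = 16.74 kN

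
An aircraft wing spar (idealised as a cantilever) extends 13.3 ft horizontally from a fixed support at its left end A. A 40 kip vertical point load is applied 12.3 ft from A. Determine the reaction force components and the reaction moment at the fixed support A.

A_x = 0, A_y = 40.00 kip, M_A = 492.0 kip·ft

ΣF_x = 0: A_x = 0.
ΣF_y = 0: A_y − 40 = 0 → A_y = 40.00 kip.
ΣM about A: M_A − 40·12.3 = 0 → M_A = 492.0 kip·ft.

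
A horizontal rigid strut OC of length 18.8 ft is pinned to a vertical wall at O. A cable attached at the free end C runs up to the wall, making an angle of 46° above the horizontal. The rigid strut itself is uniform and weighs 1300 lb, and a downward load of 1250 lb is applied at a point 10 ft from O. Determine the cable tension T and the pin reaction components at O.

ΣM about O: T·sin46°·18.8 − 1300·9.4 − 1250·10 = 0 → T = 24720/(18.8·0.71934) = 1827.92 ≈ 1828 lb.
ΣF_x = 0: O_x − T·cos46° = 0 → O_x = 1827.92 × 0.694658 = 1270 lb.
ΣF_y = 0: O_y + T·sin46° − 1300 − 1250 = 0 → O_y = 2550 − 1827.92 × 0.71934 = 1235 lb.

T = 1828 lb, O_x = 1270 lb, O_y = 1235 lb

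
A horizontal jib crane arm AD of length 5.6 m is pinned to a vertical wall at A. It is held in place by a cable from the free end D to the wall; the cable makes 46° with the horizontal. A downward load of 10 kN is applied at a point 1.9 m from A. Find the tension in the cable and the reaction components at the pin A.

ΣM about A: T·sin46°·5.6 − 10·1.9 = 0 → T = 19/(5.6·0.71934) = 4.71663 ≈ 4.717 kN.
ΣF_x = 0: A_x − T·cos46° = 0 → A_x = 4.71663 × 0.694658 = 3.276 kN.
ΣF_y = 0: A_y + T·sin46° − 10 = 0 → A_y = 10 − 4.71663 × 0.71934 = 6.607 kN.

T = 4.717 kN, A_x = 3.276 kN, A_y = 6.607 kN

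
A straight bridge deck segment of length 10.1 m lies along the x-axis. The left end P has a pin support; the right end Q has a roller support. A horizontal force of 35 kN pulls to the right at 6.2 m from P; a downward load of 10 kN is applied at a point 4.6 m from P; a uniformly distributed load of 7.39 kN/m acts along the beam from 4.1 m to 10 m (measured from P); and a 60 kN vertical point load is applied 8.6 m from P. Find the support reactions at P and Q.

P_x = -35.00 kN, P_y = 27.52 kN, Q_y = 86.08 kN

Resultant of the distributed load: 7.39 × 5.9 = 43.601 kN at 7.05 m from P.
Moments about P: Q_y·10.1 − 10·4.6 − (7.39·5.9)·7.05 − 60·8.6 = 0 → Q_y = 869.38705/10.1 = 86.0779 ≈ 86.08 kN.
ΣF_y = 0: P_y + 86.0779 − 10 − 7.39·5.9 − 60 = 0 → P_y = 27.52 kN.
ΣF_x = 0: P_x + 35 = 0 → P_x = -35.00 kN.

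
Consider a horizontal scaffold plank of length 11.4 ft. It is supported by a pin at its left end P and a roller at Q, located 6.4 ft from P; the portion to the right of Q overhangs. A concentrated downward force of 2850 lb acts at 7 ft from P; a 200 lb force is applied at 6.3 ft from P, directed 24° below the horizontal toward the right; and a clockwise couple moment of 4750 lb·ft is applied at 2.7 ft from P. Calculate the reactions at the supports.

P_x = -182.7 lb, P_y = -1008 lb, Q_y = 3939 lb

ΣM about P: Q_y·6.4 − 2850·7 − 200·sin24°·6.3 − 4750 = 0 → Q_y = 25212.5/6.4 = 3939.45 ≈ 3939 lb.
ΣF_y = 0: P_y + 3939.45 − 2850 − 200·sin24° = 0 → P_y = -1008 lb.
ΣF_x = 0: P_x + 200·cos24° = 0 → P_x = -182.7 lb.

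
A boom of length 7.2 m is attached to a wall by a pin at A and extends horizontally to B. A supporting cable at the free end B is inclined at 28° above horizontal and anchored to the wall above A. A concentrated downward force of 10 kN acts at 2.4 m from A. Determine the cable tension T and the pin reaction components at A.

T = 7.100 kN, A_x = 6.269 kN, A_y = 6.667 kN

ΣM about A: T·sin28°·7.2 − 10·2.4 = 0 → T = 24/(7.2·0.469472) = 7.10017 ≈ 7.100 kN.
ΣF_x = 0: A_x − T·cos28° = 0 → A_x = 7.10017 × 0.882948 = 6.269 kN.
ΣF_y = 0: A_y + T·sin28° − 10 = 0 → A_y = 10 − 7.10017 × 0.469472 = 6.667 kN.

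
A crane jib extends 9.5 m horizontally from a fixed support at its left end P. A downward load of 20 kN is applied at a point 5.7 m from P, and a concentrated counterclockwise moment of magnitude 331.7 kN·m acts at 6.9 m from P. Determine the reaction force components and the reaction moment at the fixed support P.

ΣF_x = 0: P_x = 0.
ΣF_y = 0: P_y − 20 = 0 → P_y = 20.00 kN.
ΣM about P: M_P − 20·5.7 + 331.7 = 0 → M_P = -217.7 kN·m.

P_x = 0, P_y = 20.00 kN, M_P = -217.7 kN·m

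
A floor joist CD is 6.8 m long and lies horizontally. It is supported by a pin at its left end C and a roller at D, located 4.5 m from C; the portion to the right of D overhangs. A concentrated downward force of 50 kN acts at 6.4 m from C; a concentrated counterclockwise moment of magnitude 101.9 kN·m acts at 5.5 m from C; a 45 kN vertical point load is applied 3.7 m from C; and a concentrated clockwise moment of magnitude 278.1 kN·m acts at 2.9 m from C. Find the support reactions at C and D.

C_x = 0, C_y = -52.27 kN, D_y = 147.3 kN

Moments about C: D_y·4.5 − 50·6.4 + 101.9 − 45·3.7 − 278.1 = 0 → D_y = 662.7/4.5 = 147.267 ≈ 147.3 kN.
ΣF_y = 0: C_y + 147.267 − 50 − 45 = 0 → C_y = -52.27 kN.
ΣF_x = 0: no horizontal applied forces, so C_x = 0.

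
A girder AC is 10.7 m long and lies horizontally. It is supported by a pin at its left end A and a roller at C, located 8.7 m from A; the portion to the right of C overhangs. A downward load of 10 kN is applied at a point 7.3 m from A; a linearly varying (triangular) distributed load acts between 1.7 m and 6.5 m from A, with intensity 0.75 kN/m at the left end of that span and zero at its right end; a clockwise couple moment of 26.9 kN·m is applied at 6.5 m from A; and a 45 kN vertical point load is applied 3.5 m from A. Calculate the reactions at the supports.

A_x = 0, A_y = 26.53 kN, C_y = 30.27 kN

Resultant of the triangular load: ½ × 0.75 × 4.8 = 1.8 kN, acting at 3.3 m from A (one-third of the span from the peak).
ΣM about A: C_y·8.7 − 10·7.3 − (½·0.75·4.8)·3.3 − 26.9 − 45·3.5 = 0 → C_y = 263.34/8.7 = 30.269 ≈ 30.27 kN.
ΣF_y = 0: A_y + 30.269 − 10 − ½·0.75·4.8 − 45 = 0 → A_y = 26.53 kN.
ΣF_x = 0: no horizontal applied forces, so A_x = 0.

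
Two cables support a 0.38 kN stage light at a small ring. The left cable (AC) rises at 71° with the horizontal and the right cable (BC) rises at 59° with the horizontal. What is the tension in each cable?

ΣF_x = 0: −T_AC·cos71° + T_BC·cos59° = 0 → T_BC = 0.632124·T_AC.
ΣF_y = 0: T_AC·sin71° + T_BC·sin59° = 0.38.
Substitute: T_AC·(0.945519 + 0.632124·0.857167) = 0.38 → T_AC = 0.255487 ≈ 0.2555 kN.
Then T_BC = 0.632124 × 0.255487 = 0.1615 kN.

T_AC = 0.2555 kN, T_BC = 0.1615 kN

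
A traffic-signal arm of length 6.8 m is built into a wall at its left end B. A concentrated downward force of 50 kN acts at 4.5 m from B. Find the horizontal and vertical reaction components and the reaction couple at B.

ΣF_x = 0: B_x = 0.
ΣF_y = 0: B_y − 50 = 0 → B_y = 50.00 kN.
ΣM about B: M_B − 50·4.5 = 0 → M_B = 225.0 kN·m.

B_x = 0, B_y = 50.00 kN, M_B = 225.0 kN·m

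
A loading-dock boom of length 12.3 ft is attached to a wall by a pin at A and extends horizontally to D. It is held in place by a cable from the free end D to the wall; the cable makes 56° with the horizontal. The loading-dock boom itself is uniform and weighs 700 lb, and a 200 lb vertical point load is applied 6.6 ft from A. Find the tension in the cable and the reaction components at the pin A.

T = 551.6 lb, A_x = 308.5 lb, A_y = 442.7 lb

ΣM about A: T·sin56°·12.3 − 700·6.15 − 200·6.6 = 0 → T = 5625/(12.3·0.829038) = 551.624 ≈ 551.6 lb.
ΣF_x = 0: A_x − T·cos56° = 0 → A_x = 551.624 × 0.559193 = 308.5 lb.
ΣF_y = 0: A_y + T·sin56° − 700 − 200 = 0 → A_y = 900 − 551.624 × 0.829038 = 442.7 lb.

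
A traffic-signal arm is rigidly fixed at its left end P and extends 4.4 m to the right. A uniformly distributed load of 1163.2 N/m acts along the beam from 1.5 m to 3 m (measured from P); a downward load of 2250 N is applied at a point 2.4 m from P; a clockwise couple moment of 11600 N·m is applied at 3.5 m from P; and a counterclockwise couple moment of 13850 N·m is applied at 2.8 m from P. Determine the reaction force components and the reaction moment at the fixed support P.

Resultant of the distributed load: 1163.2 × 1.5 = 1744.8 N at 2.25 m from P.
ΣF_x = 0: P_x = 0.
ΣF_y = 0: P_y − 1163.2·1.5 − 2250 = 0 → P_y = 3995 N.
ΣM about P: M_P − (1163.2·1.5)·2.25 − 2250·2.4 − 11600 + 13850 = 0 → M_P = 7076 N·m.

P_x = 0, P_y = 3995 N, M_P = 7076 N·m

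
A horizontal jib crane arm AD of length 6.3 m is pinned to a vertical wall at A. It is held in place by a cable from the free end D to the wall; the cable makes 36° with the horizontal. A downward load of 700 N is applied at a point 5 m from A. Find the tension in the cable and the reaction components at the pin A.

ΣM about A: T·sin36°·6.3 − 700·5 = 0 → T = 3500/(6.3·0.587785) = 945.168 ≈ 945.2 N.
ΣF_x = 0: A_x − T·cos36° = 0 → A_x = 945.168 × 0.809017 = 764.7 N.
ΣF_y = 0: A_y + T·sin36° − 700 = 0 → A_y = 700 − 945.168 × 0.587785 = 144.4 N.

T = 945.2 N, A_x = 764.7 N, A_y = 144.4 N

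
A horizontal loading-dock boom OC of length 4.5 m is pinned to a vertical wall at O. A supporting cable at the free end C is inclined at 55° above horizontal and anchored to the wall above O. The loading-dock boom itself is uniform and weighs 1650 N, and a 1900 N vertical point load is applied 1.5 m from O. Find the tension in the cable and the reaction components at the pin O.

ΣM about O: T·sin55°·4.5 − 1650·2.25 − 1900·1.5 = 0 → T = 6562.5/(4.5·0.819152) = 1780.3 ≈ 1780 N.
ΣF_x = 0: O_x − T·cos55° = 0 → O_x = 1780.3 × 0.573576 = 1021 N.
ΣF_y = 0: O_y + T·sin55° − 1650 − 1900 = 0 → O_y = 3550 − 1780.3 × 0.819152 = 2092 N.

T = 1780 N, O_x = 1021 N, O_y = 2092 N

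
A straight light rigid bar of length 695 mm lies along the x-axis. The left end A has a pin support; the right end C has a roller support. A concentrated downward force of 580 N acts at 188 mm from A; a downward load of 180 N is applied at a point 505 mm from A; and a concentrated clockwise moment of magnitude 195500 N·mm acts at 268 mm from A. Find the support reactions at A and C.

Taking moments about A: C_y·695 − 580·188 − 180·505 − 195500 = 0 → C_y = 395440/695 = 568.978 ≈ 569.0 N.
ΣF_y = 0: A_y + 568.978 − 580 − 180 = 0 → A_y = 191.0 N.
ΣF_x = 0: no horizontal applied forces, so A_x = 0.

A_x = 0, A_y = 191.0 N, C_y = 569.0 N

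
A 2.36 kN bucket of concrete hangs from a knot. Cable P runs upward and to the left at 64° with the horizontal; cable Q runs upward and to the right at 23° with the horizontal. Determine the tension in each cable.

ΣF_x = 0: −T_P·cos64° + T_Q·cos23° = 0 → T_Q = 0.476229·T_P.
ΣF_y = 0: T_P·sin64° + T_Q·sin23° = 2.36.
Substitute: T_P·(0.898794 + 0.476229·0.390731) = 2.36 → T_P = 2.17537 ≈ 2.175 kN.
Then T_Q = 0.476229 × 2.17537 = 1.036 kN.

T_P = 2.175 kN, T_Q = 1.036 kN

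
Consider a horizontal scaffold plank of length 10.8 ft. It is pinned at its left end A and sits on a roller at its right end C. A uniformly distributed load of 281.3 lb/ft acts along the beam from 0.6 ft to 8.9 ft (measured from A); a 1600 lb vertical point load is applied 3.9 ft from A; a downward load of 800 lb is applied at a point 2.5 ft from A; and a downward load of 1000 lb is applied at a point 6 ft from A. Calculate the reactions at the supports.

Resultant of the distributed load: 281.3 × 8.3 = 2334.79 lb at 4.75 ft from A.
Taking moments about A: C_y·10.8 − (281.3·8.3)·4.75 − 1600·3.9 − 800·2.5 − 1000·6 = 0 → C_y = 25330.2525/10.8 = 2345.39 ≈ 2345 lb.
ΣF_y = 0: A_y + 2345.39 − 281.3·8.3 − 1600 − 800 − 1000 = 0 → A_y = 3389 lb.
ΣF_x = 0: no horizontal applied forces, so A_x = 0.

A_x = 0, A_y = 3389 lb, C_y = 2345 lb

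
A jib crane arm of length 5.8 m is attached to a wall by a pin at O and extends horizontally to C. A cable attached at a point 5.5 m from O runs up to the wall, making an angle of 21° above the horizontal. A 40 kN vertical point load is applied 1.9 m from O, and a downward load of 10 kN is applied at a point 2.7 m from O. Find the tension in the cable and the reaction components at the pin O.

T = 52.26 kN, O_x = 48.79 kN, O_y = 31.27 kN

ΣM about O: T·sin21°·5.5 − 40·1.9 − 10·2.7 = 0 → T = 103/(5.5·0.358368) = 52.2571 ≈ 52.26 kN.
ΣF_x = 0: O_x − T·cos21° = 0 → O_x = 52.2571 × 0.93358 = 48.79 kN.
ΣF_y = 0: O_y + T·sin21° − 40 − 10 = 0 → O_y = 50 − 52.2571 × 0.358368 = 31.27 kN.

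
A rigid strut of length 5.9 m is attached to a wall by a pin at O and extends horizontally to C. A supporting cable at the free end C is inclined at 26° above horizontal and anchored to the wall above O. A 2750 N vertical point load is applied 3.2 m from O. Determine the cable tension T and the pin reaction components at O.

ΣM about O: T·sin26°·5.9 − 2750·3.2 = 0 → T = 8800/(5.9·0.438371) = 3402.43 ≈ 3402 N.
ΣF_x = 0: O_x − T·cos26° = 0 → O_x = 3402.43 × 0.898794 = 3058 N.
ΣF_y = 0: O_y + T·sin26° − 2750 = 0 → O_y = 2750 − 3402.43 × 0.438371 = 1258 N.

T = 3402 N, O_x = 3058 N, O_y = 1258 N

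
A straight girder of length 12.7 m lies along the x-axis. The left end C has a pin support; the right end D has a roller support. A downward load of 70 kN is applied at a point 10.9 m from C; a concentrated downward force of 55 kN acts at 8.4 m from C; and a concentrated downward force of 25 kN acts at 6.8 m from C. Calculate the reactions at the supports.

C_x = 0, C_y = 40.16 kN, D_y = 109.8 kN

ΣM about C: D_y·12.7 − 70·10.9 − 55·8.4 − 25·6.8 = 0 → D_y = 1395/12.7 = 109.843 ≈ 109.8 kN.
ΣF_y = 0: C_y + 109.843 − 70 − 55 − 25 = 0 → C_y = 40.16 kN.
ΣF_x = 0: no horizontal applied forces, so C_x = 0.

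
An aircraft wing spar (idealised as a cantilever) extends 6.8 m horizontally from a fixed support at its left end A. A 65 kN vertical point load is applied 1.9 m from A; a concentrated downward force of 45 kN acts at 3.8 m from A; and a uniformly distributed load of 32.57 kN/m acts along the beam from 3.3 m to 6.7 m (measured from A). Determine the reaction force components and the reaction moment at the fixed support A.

A_x = 0, A_y = 220.7 kN, M_A = 848.2 kN·m

Resultant of the distributed load: 32.57 × 3.4 = 110.738 kN at 5 m from A.
ΣF_x = 0: A_x = 0.
ΣF_y = 0: A_y − 65 − 45 − 32.57·3.4 = 0 → A_y = 220.7 kN.
ΣM about A: M_A − 65·1.9 − 45·3.8 − (32.57·3.4)·5 = 0 → M_A = 848.2 kN·m.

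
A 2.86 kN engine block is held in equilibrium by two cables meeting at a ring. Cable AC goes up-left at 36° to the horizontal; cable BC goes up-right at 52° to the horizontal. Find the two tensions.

ΣF_x = 0: −T_AC·cos36° + T_BC·cos52° = 0 → T_BC = 1.31406·T_AC.
ΣF_y = 0: T_AC·sin36° + T_BC·sin52° = 2.86.
Substitute: T_AC·(0.587785 + 1.31406·0.788011) = 2.86 → T_AC = 1.76187 ≈ 1.762 kN.
Then T_BC = 1.31406 × 1.76187 = 2.315 kN.

T_AC = 1.762 kN, T_BC = 2.315 kN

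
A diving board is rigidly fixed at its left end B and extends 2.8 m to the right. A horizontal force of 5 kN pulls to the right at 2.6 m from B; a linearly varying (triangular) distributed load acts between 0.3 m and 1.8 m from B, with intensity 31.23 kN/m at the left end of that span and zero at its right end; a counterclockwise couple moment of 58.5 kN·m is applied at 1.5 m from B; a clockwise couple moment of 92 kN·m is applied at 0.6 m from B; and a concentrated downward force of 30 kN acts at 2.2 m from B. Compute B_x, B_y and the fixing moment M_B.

Resultant of the triangular load: ½ × 31.23 × 1.5 = 23.4225 kN, acting at 0.8 m from B (one-third of the span from the peak).
ΣF_x = 0: B_x + 5 = 0 → B_x = -5.000 kN.
ΣF_y = 0: B_y − ½·31.23·1.5 − 30 = 0 → B_y = 53.42 kN.
ΣM about B: M_B − (½·31.23·1.5)·0.8 + 58.5 − 92 − 30·2.2 = 0 → M_B = 118.2 kN·m.

B_x = -5.000 kN, B_y = 53.42 kN, M_B = 118.2 kN·m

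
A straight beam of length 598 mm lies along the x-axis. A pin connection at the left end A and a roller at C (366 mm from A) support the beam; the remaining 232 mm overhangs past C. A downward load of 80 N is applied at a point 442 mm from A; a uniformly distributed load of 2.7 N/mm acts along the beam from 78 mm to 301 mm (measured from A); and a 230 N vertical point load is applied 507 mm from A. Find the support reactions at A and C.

Resultant of the distributed load: 2.7 × 223 = 602.1 N at 189.5 mm from A.
Moments about A: C_y·366 − 80·442 − (2.7·223)·189.5 − 230·507 = 0 → C_y = 266067.95/366 = 726.962 ≈ 727.0 N.
ΣF_y = 0: A_y + 726.962 − 80 − 2.7·223 − 230 = 0 → A_y = 185.1 N.
ΣF_x = 0: no horizontal applied forces, so A_x = 0.

A_x = 0, A_y = 185.1 N, C_y = 727.0 N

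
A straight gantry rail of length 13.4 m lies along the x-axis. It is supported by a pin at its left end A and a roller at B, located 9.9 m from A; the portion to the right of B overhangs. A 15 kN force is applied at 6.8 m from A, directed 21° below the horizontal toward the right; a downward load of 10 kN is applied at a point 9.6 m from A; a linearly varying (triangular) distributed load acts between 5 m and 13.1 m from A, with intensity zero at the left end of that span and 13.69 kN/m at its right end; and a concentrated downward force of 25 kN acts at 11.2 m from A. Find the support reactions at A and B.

Resultant of the triangular load: ½ × 13.69 × 8.1 = 55.4445 kN, acting at 10.4 m from A (one-third of the span from the peak).
Moments about A: B_y·9.9 − 15·sin21°·6.8 − 10·9.6 − (½·13.69·8.1)·10.4 − 25·11.2 = 0 → B_y = 989.176/9.9 = 99.9168 ≈ 99.92 kN.
ΣF_y = 0: A_y + 99.9168 − 15·sin21° − 10 − ½·13.69·8.1 − 25 = 0 → A_y = -4.097 kN.
ΣF_x = 0: A_x + 15·cos21° = 0 → A_x = -14.00 kN.

A_x = -14.00 kN, A_y = -4.097 kN, B_y = 99.92 kN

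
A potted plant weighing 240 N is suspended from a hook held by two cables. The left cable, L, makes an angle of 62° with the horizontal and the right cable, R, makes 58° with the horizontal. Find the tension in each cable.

T_L = 146.9 N, T_R = 130.1 N

ΣF_x = 0: −T_L·cos62° + T_R·cos58° = 0 → T_R = 0.88593·T_L.
ΣF_y = 0: T_L·sin62° + T_R·sin58° = 240.
Substitute: T_L·(0.882948 + 0.88593·0.848048) = 240 → T_L = 146.856 ≈ 146.9 N.
Then T_R = 0.88593 × 146.856 = 130.1 N.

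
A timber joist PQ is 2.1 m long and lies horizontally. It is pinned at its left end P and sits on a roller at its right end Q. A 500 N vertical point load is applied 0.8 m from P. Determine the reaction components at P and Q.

Taking moments about P: Q_y·2.1 − 500·0.8 = 0 → Q_y = 400/2.1 = 190.476 ≈ 190.5 N.
ΣF_y = 0: P_y + 190.476 − 500 = 0 → P_y = 309.5 N.
ΣF_x = 0: no horizontal applied forces, so P_x = 0.

P_x = 0, P_y = 309.5 N, Q_y = 190.5 N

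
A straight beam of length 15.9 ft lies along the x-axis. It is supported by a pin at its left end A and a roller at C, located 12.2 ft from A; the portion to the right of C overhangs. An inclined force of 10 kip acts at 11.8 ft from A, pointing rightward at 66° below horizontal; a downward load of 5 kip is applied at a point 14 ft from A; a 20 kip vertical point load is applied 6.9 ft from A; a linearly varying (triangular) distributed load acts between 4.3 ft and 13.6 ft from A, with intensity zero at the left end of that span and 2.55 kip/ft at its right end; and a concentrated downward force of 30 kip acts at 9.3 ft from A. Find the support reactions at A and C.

Resultant of the triangular load: ½ × 2.55 × 9.3 = 11.8575 kip, acting at 10.5 ft from A (one-third of the span from the peak).
Taking moments about A: C_y·12.2 − 10·sin66°·11.8 − 5·14 − 20·6.9 − (½·2.55·9.3)·10.5 − 30·9.3 = 0 → C_y = 719.302/12.2 = 58.9592 ≈ 58.96 kip.
ΣF_y = 0: A_y + 58.9592 − 10·sin66° − 5 − 20 − ½·2.55·9.3 − 30 = 0 → A_y = 17.03 kip.
ΣF_x = 0: A_x + 10·cos66° = 0 → A_x = -4.067 kip.

A_x = -4.067 kip, A_y = 17.03 kip, C_y = 58.96 kip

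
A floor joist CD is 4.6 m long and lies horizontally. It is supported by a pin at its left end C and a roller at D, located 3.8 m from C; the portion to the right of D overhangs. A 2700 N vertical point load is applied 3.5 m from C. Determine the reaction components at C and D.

C_x = 0, C_y = 213.2 N, D_y = 2487 N

Moments about C: D_y·3.8 − 2700·3.5 = 0 → D_y = 9450/3.8 = 2486.84 ≈ 2487 N.
ΣF_y = 0: C_y + 2486.84 − 2700 = 0 → C_y = 213.2 N.
ΣF_x = 0: no horizontal applied forces, so C_x = 0.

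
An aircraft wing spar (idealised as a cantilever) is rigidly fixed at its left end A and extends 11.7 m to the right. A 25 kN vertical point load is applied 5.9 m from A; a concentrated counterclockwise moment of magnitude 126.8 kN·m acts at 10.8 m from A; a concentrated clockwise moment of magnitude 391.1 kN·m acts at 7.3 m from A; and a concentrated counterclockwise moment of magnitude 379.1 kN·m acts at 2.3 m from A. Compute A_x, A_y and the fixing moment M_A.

ΣF_x = 0: A_x = 0.
ΣF_y = 0: A_y − 25 = 0 → A_y = 25.00 kN.
ΣM about A: M_A − 25·5.9 + 126.8 − 391.1 + 379.1 = 0 → M_A = 32.70 kN·m.

A_x = 0, A_y = 25.00 kN, M_A = 32.70 kN·m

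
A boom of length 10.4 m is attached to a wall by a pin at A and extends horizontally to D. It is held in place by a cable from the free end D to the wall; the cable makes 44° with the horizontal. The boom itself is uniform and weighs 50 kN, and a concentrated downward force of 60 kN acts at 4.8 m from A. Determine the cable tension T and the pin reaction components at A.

T = 75.85 kN, A_x = 54.56 kN, A_y = 57.31 kN

ΣM about A: T·sin44°·10.4 − 50·5.2 − 60·4.8 = 0 → T = 548/(10.4·0.694658) = 75.8536 ≈ 75.85 kN.
ΣF_x = 0: A_x − T·cos44° = 0 → A_x = 75.8536 × 0.71934 = 54.56 kN.
ΣF_y = 0: A_y + T·sin44° − 50 − 60 = 0 → A_y = 110 − 75.8536 × 0.694658 = 57.31 kN.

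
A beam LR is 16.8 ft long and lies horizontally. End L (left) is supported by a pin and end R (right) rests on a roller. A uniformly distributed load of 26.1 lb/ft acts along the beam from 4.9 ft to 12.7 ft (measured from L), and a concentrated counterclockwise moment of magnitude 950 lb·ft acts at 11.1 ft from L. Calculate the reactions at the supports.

L_x = 0, L_y = 153.5 lb, R_y = 50.09 lb

Resultant of the distributed load: 26.1 × 7.8 = 203.58 lb at 8.8 ft from L.
ΣM about L: R_y·16.8 − (26.1·7.8)·8.8 + 950 = 0 → R_y = 841.504/16.8 = 50.0895 ≈ 50.09 lb.
ΣF_y = 0: L_y + 50.0895 − 26.1·7.8 = 0 → L_y = 153.5 lb.
ΣF_x = 0: no horizontal applied forces, so L_x = 0.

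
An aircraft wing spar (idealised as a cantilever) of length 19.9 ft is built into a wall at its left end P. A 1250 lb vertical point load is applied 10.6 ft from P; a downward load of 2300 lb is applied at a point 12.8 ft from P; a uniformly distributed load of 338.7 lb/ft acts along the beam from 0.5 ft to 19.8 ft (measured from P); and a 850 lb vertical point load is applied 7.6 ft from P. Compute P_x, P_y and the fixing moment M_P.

P_x = 0, P_y = 10940 lb, M_P = 115500 lb·ft

Resultant of the distributed load: 338.7 × 19.3 = 6536.91 lb at 10.15 ft from P.
ΣF_x = 0: P_x = 0.
ΣF_y = 0: P_y − 1250 − 2300 − 338.7·19.3 − 850 = 0 → P_y = 10940 lb.
ΣM about P: M_P − 1250·10.6 − 2300·12.8 − (338.7·19.3)·10.15 − 850·7.6 = 0 → M_P = 115500 lb·ft.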